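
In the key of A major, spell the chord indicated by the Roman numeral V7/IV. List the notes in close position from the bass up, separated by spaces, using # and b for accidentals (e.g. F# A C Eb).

A C# E G

The slash means an applied dominant: we want the dominant of IV. In A major, IV is D major, and its dominant is built on A.
Building a dominant seventh chord on A gives A-C#-E-G.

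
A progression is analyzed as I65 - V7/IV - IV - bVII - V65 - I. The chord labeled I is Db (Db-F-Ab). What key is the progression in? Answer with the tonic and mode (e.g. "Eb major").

Db major

The anchor chord is a major triad on Db, labeled I.
If Db is scale degree 1 and the mode makes that degree carry a major triad, the tonic is Db and the mode is major.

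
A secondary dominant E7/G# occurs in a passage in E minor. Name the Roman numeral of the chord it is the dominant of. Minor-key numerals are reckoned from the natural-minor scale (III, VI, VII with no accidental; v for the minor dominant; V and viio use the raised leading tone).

iv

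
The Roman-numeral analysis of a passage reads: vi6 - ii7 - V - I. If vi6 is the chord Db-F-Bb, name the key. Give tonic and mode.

The chord Bbm/Db is a minor triad rooted on Bb; its label is vi6.
Counting down 5 scale steps from Bb places the tonic on Db; a minor triad on degree 6 is diatonic only in major.

Db major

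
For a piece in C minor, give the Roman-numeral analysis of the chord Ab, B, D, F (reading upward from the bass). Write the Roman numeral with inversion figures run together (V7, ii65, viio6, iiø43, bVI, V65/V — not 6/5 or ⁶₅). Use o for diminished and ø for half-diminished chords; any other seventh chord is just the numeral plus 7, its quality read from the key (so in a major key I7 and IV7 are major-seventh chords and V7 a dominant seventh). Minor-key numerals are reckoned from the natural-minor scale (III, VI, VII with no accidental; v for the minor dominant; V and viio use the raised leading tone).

The pitches B-D-F-Ab form a fully diminished seventh chord rooted on B.
B is scale degree 7 in C minor, and a fully diminished seventh chord on that degree is written viio7.
With Ab in the bass the chord is in third inversion, so the figured bass is 42.

viio42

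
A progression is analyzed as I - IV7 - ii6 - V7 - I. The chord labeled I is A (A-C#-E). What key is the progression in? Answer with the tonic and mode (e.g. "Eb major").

A major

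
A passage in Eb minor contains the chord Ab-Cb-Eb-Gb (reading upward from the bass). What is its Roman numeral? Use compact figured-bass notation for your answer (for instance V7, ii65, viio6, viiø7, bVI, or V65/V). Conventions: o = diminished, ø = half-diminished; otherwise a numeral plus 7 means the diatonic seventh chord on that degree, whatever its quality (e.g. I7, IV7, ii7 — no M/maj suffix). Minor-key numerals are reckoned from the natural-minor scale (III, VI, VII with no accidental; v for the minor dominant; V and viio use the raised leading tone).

iv7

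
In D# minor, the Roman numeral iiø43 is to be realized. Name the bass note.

B

iiø in D# minor has root E#; the chord is E#-G#-B-D#.
The figure 43 means second inversion — the fifth is in the bass.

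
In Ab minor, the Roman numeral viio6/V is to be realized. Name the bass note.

F

The applied chord viio6/V is rooted on D: D-F-Ab.
The figure 6 means first inversion — the third is in the bass.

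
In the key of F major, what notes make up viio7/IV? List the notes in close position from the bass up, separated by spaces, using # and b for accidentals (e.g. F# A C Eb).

A C Eb Gb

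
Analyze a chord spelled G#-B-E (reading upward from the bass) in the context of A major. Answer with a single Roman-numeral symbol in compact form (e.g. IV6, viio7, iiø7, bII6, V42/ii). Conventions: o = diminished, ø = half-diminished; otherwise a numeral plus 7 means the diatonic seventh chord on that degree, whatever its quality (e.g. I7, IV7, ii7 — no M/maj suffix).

V6

Stacked in thirds the chord is E-G#-B: a major triad on E.
E is scale degree 5 in A major, and a major triad on that degree is written V.
With G# in the bass the chord is in first inversion, so the figured bass is 6.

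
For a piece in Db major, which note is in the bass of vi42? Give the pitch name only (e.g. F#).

Ab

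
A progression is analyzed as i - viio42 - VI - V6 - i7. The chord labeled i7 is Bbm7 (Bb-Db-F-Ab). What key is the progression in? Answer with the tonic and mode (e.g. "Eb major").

i7 is given as Bb-Db-F-Ab — a minor seventh chord with root Bb.
If Bb is scale degree 1 and the mode makes that degree carry a minor seventh chord, the tonic is Bb and the mode is minor.

Bb minor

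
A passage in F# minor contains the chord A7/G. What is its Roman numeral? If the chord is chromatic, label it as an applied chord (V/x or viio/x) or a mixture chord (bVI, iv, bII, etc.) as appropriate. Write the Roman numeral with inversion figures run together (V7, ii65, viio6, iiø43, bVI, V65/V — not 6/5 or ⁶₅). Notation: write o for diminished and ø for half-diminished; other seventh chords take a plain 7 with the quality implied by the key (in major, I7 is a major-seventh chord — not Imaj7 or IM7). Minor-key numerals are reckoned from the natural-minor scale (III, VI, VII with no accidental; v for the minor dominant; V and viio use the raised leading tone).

Stacked in thirds the chord is A-C#-E-G: a dominant seventh chord on A.
A is not a diatonic chord root with this quality in F# minor, but it lies a perfect fifth above D (VI), so the chord functions as an applied dominant of VI.
With G in the bass the chord is in third inversion, so the figured bass is 42.

V42/VI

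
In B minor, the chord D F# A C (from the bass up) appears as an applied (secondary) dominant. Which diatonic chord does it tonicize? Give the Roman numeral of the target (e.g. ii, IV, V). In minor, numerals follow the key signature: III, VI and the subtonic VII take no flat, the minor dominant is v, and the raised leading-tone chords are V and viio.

VI

The chord is a dominant seventh chord on D.
A dominant resolves down a perfect fifth: D → G. In B minor, G is scale degree 6, i.e. VI.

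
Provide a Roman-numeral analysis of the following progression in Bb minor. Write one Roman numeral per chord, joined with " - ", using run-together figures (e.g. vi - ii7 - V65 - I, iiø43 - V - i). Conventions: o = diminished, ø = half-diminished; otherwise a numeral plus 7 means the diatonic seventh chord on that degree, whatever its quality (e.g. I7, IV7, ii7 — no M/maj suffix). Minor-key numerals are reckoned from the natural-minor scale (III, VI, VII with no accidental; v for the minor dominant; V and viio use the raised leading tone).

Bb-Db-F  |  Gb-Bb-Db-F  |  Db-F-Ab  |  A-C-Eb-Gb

Bb-Db-F: minor triad on Bb = scale degree 1 → i.
Gb-Bb-Db-F has root Gb, degree 6 in Bb minor, so VI7.
Db-F-Ab has root Db, degree 3 in Bb minor, so III.
A-C-Eb-Gb: fully diminished seventh chord on A = scale degree 7 → viio7.

i - VI7 - III - viio7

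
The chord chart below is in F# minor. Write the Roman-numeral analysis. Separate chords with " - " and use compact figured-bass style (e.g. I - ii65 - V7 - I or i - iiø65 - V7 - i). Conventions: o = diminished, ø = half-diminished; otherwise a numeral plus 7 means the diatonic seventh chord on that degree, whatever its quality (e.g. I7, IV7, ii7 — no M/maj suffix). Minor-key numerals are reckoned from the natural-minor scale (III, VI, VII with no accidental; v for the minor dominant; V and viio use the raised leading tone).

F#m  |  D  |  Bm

i - VI - iv

F#m: minor triad on F# = scale degree 1 → i.
D: major triad on D = scale degree 6 → VI.
Bm has root B, degree 4 in F# minor, so iv.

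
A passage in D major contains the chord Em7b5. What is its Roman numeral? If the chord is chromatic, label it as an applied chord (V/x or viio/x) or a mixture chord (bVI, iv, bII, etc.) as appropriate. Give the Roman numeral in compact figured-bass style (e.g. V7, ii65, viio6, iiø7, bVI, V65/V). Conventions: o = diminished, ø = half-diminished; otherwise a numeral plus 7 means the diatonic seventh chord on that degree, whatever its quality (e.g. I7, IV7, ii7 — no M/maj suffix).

The pitches E-G-Bb-D form a half-diminished seventh chord rooted on E.
E is the second degree of D major. This is the half-diminished supertonic seventh, borrowed from the parallel minor.

iiø7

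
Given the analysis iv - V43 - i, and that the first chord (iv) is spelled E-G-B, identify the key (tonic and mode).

B minor

iv is given as E-G-B — a minor triad with root E.
iv on E implies E is the subdominant; that puts the tonic at B, and the lowercase numeral fits minor mode.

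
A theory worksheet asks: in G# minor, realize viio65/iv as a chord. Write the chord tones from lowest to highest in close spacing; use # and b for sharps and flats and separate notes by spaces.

D# F# A B#

viio65/iv is a secondary leading-tone chord. The target iv is C# in G# minor; the applied chord is rooted a semitone below, on B#.
Building a fully diminished seventh chord on B# gives B#-D#-F#-A.
The figured bass 65 indicates first inversion, placing the third (D#) in the bass: D#-F#-A-B#.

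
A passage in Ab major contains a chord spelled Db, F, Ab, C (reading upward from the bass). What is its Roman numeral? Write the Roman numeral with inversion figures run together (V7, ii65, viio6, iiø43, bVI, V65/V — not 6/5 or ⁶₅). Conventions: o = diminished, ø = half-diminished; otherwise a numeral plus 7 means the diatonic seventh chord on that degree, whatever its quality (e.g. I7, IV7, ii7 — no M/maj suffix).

The pitches Db-F-Ab-C form a major seventh chord rooted on Db.
Db is scale degree 4 in Ab major, and a major seventh chord on that degree is written IV7.

IV7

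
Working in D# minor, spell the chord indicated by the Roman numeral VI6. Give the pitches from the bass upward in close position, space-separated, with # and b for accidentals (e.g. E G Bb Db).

In D# minor, scale degree 6 is B, and the diatonic chord built there is a major triad.
That chord is spelled B-D#-F#.
The figured bass 6 indicates first inversion, placing the third (D#) in the bass: D#-F#-B.

D# F# B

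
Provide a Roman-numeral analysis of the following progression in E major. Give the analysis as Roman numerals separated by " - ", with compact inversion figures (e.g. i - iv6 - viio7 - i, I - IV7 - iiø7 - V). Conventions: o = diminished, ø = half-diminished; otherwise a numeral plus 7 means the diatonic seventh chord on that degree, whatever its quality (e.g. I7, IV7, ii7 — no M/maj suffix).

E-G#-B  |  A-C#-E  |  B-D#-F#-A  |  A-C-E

I - IV - V7 - iv

E-G#-B has root E, degree 1 in E major, so I.
A-C#-E: major triad on A = scale degree 4 → IV.
B-D#-F#-A has root B, degree 5 in E major, so V7.
A-C-E: minor triad on A — chromatic; iv (borrowed from the parallel minor).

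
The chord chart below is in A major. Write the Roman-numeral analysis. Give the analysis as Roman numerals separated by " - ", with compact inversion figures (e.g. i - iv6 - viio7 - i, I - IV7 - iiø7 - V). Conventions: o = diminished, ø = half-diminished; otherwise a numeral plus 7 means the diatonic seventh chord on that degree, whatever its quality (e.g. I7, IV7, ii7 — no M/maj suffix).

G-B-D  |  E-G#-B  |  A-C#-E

bVII - V - I

G-B-D is non-diatonic — bVII, a mixture chord from A minor.
E-G#-B has root E, degree 5 in A major, so V.
A-C#-E has root A, degree 1 in A major, so I.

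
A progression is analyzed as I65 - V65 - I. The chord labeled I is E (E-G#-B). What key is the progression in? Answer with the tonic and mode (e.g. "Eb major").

I is given as E-G#-B — a major triad with root E.
If E is scale degree 1 and the mode makes that degree carry a major triad, the tonic is E and the mode is major.

E major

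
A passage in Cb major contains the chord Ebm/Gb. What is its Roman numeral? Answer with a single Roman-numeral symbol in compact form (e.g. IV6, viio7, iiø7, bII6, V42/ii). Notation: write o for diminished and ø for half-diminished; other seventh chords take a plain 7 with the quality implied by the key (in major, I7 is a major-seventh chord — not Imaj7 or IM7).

The pitches Eb-Gb-Bb form a minor triad rooted on Eb.
Eb is scale degree 3 in Cb major, and a minor triad on that degree is written iii.
With Gb in the bass the chord is in first inversion, so the figured bass is 6.

iii6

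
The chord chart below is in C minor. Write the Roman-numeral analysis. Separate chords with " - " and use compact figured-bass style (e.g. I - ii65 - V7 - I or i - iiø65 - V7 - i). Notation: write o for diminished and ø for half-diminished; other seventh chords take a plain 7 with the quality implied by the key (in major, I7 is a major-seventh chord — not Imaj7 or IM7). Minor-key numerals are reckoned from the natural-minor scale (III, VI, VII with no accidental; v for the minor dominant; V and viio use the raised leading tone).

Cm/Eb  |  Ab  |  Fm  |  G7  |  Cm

i6 - VI - iv - V7 - i

Cm/Eb has root C, degree 1 in C minor, so i6.
Ab: root Ab is the submediant; major triad there is VI.
Fm: root F is the subdominant; minor triad there is iv.
G7 has root G, degree 5 in C minor, so V7.
Cm has root C, degree 1 in C minor, so i.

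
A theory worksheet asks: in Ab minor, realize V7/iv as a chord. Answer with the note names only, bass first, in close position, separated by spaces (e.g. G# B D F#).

Ab C Eb Gb

V7/iv is a secondary dominant — the dominant seventh of iv. iv in Ab minor is Db, so the applied chord's root is Ab, a perfect fifth above.
Building a dominant seventh chord on Ab gives Ab-C-Eb-Gb.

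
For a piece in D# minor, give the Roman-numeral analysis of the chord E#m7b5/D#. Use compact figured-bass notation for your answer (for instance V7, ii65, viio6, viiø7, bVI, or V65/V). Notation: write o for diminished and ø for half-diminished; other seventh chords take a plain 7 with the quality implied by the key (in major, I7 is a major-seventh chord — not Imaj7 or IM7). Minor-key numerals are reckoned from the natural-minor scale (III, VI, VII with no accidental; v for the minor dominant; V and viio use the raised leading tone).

iiø42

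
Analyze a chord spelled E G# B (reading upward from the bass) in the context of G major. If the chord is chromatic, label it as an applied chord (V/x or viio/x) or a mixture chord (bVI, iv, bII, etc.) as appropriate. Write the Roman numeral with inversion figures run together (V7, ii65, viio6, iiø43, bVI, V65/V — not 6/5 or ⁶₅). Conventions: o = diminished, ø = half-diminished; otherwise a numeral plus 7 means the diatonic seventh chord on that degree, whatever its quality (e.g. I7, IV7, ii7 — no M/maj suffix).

Stacked in thirds the chord is E-G#-B: a major triad on E.
E is not a diatonic chord root with this quality in G major, but it lies a perfect fifth above A (ii), so the chord functions as an applied dominant of ii.

V/ii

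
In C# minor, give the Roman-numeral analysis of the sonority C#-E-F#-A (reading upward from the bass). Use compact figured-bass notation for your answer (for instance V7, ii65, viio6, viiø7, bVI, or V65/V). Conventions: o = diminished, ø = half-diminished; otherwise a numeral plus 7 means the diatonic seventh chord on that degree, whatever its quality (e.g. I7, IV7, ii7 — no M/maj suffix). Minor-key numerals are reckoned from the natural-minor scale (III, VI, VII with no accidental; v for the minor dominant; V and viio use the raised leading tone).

iv43

Stacked in thirds the chord is F#-A-C#-E: a minor seventh chord on F#.
In C# minor, F# is the subdominant; the diatonic minor seventh chord there is iv7.
With C# in the bass the chord is in second inversion, so the figured bass is 43.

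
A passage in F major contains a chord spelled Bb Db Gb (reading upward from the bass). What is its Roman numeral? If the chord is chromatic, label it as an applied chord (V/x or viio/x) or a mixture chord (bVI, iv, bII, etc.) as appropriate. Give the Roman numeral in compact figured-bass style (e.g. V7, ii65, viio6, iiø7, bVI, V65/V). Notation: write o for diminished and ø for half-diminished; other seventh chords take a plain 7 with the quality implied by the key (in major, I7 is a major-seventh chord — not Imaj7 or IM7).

The pitches Gb-Bb-Db form a major triad rooted on Gb.
Gb is the lowered second degree of F major (diatonic 2 would be G). This is the Neapolitan sixth — a major triad on the lowered second degree, here in its customary first inversion.
With Bb in the bass the chord is in first inversion, so the figured bass is 6.

bII6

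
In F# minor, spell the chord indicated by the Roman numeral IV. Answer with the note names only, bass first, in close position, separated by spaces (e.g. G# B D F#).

B D# F#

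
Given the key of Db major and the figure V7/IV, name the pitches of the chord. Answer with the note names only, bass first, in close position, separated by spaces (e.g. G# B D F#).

V7/IV is a secondary dominant — the dominant seventh of IV. IV in Db major is Gb, so the applied chord's root is Db, a perfect fifth above.
Building a dominant seventh chord on Db gives Db-F-Ab-Cb.

Db F Ab Cb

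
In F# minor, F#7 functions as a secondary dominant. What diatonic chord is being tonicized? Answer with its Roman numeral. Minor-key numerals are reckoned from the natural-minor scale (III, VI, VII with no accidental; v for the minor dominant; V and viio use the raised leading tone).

The chord is a dominant seventh chord on F#.
A dominant resolves down a perfect fifth: F# → B. In F# minor, B is scale degree 4, i.e. iv.

iv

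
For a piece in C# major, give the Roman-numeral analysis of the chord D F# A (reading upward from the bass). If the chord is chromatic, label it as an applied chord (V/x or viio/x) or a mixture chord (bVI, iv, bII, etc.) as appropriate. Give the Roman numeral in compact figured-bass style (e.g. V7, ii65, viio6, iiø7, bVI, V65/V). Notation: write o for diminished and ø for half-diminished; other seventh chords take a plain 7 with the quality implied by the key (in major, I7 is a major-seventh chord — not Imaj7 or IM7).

bII

The pitches D-F#-A form a major triad rooted on D.
D is the lowered second degree of C# major (diatonic 2 would be D#). This is the Neapolitan chord — a major triad on the lowered second degree.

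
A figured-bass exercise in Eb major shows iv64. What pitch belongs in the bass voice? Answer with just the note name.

Eb

iv in Eb major has root Ab; the chord is Ab-Cb-Eb.
The figure 64 means second inversion — the fifth is in the bass.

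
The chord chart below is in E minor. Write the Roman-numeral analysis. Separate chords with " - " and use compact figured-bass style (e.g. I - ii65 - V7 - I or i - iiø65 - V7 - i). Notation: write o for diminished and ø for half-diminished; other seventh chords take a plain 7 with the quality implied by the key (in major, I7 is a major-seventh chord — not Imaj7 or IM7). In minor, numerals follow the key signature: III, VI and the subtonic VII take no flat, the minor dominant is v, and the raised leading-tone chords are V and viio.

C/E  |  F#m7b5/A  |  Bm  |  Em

VI6 - iiø65 - v - i

C/E: major triad on C = scale degree 6 → VI6.
F#m7b5/A: root F# is the supertonic; half-diminished seventh chord there is iiø65.
Bm has root B, degree 5 in E minor, so v.
Em: root E is the tonic; minor triad there is i.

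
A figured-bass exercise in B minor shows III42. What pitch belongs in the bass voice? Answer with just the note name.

C#

III in B minor has root D; the chord is D-F#-A-C#.
The figure 42 means third inversion — the seventh is in the bass.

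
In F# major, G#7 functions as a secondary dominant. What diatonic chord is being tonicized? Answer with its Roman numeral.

The chord is a dominant seventh chord on G#.
A dominant resolves down a perfect fifth: G# → C#. In F# major, C# is scale degree 5, i.e. V.

V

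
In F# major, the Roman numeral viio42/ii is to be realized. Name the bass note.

E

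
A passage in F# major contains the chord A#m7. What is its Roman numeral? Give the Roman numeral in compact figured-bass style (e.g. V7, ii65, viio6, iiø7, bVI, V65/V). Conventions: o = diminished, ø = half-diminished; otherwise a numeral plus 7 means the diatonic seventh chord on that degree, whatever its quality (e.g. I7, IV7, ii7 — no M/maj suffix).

Stacked in thirds the chord is A#-C#-E#-G#: a minor seventh chord on A#.
A# is scale degree 3 in F# major, and a minor seventh chord on that degree is written iii7.

iii7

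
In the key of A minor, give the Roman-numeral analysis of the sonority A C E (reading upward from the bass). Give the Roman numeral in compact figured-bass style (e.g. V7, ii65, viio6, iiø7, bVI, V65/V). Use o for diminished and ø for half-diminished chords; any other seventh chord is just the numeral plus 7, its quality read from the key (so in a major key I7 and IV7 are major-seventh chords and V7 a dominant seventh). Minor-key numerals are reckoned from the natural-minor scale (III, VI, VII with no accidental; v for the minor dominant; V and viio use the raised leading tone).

i

The pitches A-C-E form a minor triad rooted on A.
A is scale degree 1 in A minor, and a minor triad on that degree is written i.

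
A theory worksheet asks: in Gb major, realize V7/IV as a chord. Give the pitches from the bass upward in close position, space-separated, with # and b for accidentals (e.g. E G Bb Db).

V7/IV is a secondary dominant — the dominant seventh of IV. IV in Gb major is Cb, so the applied chord's root is Gb, a perfect fifth above.
Building a dominant seventh chord on Gb gives Gb-Bb-Db-Fb.

Gb Bb Db Fb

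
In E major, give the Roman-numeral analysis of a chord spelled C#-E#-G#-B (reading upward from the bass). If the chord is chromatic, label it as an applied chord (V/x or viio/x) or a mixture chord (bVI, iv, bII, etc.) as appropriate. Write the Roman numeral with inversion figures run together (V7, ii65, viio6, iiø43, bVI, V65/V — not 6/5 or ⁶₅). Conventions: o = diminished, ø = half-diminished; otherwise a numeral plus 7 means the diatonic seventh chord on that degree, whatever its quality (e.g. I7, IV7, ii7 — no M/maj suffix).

Stacked in thirds the chord is C#-E#-G#-B: a dominant seventh chord on C#.
C# is not a diatonic chord root with this quality in E major, but it lies a perfect fifth above F# (ii), so the chord functions as an applied dominant of ii.

V7/ii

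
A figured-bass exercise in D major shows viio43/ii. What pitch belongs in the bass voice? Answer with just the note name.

A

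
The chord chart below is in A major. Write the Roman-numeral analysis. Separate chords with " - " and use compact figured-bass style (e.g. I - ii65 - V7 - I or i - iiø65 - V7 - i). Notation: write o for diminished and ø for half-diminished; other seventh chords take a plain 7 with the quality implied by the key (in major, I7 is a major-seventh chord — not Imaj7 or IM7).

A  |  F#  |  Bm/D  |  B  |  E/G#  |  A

I - V/ii - ii6 - V/V - V6 - I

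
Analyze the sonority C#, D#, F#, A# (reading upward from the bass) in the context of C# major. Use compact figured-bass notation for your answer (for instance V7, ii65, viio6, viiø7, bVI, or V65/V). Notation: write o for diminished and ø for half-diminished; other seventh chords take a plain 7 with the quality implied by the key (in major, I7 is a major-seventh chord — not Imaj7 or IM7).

ii42

The pitches D#-F#-A#-C# form a minor seventh chord rooted on D#.
D# is scale degree 2 in C# major, and a minor seventh chord on that degree is written ii7.
With C# in the bass the chord is in third inversion, so the figured bass is 42.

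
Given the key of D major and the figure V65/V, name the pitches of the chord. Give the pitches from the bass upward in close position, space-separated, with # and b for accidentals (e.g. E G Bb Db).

G# B D E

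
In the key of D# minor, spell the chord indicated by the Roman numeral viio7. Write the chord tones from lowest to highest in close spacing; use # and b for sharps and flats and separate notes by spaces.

In D# minor, the leading-tone chord is built on the raised seventh degree, C##.
That chord is spelled C##-E#-G#-B.

C## E# G# B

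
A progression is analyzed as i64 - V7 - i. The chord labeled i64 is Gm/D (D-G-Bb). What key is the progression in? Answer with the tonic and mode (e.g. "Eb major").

i64 is given as D-G-Bb — a minor triad with root G.
If G is scale degree 1 and the mode makes that degree carry a minor triad, the tonic is G and the mode is minor.

G minor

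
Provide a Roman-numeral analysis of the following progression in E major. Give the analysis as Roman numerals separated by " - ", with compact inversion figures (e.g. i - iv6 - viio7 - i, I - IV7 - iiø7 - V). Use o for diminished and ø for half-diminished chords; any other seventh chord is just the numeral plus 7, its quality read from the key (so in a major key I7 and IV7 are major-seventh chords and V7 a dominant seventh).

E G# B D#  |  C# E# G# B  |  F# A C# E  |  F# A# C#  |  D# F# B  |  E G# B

I7 - V7/ii - ii7 - V/V - V6 - I

E-G#-B-D#: major seventh chord on E = scale degree 1 → I7.
C#-E#-G#-B: chromatic; C# is V of ii, so V7/ii.
F#-A-C#-E: root F# is the supertonic; minor seventh chord there is ii7.
F#-A#-C# is the secondary dominant of V (major triad on F#): V/V.
D#-F#-B has root B, degree 5 in E major, so V6.
E-G#-B has root E, degree 1 in E major, so I.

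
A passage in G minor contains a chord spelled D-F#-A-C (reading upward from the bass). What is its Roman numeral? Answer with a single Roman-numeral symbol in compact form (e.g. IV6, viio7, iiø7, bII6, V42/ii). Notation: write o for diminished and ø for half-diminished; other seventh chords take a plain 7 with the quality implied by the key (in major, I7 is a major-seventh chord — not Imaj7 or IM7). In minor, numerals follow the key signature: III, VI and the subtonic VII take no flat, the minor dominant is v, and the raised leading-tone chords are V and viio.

V7

Stacked in thirds the chord is D-F#-A-C: a dominant seventh chord on D.
D is scale degree 5 in G minor, and a dominant seventh chord on that degree is written V7.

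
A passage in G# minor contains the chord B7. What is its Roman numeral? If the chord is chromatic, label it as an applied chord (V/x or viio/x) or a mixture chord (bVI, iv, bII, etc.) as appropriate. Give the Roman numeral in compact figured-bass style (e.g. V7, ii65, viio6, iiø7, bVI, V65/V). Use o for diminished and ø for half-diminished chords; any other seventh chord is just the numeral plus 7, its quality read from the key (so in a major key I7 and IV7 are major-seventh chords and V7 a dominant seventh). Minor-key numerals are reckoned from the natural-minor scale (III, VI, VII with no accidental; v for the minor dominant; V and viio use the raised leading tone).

Stacked in thirds the chord is B-D#-F#-A: a dominant seventh chord on B.
B is not a diatonic chord root with this quality in G# minor, but it lies a perfect fifth above E (VI), so the chord functions as an applied dominant of VI.

V7/VI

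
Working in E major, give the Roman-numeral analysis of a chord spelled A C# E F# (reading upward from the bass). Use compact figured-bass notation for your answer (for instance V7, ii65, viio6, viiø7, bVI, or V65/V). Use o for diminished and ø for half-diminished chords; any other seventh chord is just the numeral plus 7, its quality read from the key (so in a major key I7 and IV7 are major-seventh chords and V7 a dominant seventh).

Stacked in thirds the chord is F#-A-C#-E: a minor seventh chord on F#.
In E major, F# is the supertonic; the diatonic minor seventh chord there is ii7.
With A in the bass the chord is in first inversion, so the figured bass is 65.

ii65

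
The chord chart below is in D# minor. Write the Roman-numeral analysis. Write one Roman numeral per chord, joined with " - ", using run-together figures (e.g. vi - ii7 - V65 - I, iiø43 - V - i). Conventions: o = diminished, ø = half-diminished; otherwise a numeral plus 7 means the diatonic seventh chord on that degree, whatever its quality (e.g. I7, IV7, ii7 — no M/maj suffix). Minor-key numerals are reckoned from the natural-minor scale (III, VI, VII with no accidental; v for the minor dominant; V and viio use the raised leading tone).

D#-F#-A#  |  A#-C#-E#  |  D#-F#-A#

i - v - i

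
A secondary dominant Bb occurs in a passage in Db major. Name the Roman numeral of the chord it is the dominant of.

The chord is a major triad on Bb.
A dominant resolves down a perfect fifth: Bb → Eb. In Db major, Eb is scale degree 2, i.e. ii.

ii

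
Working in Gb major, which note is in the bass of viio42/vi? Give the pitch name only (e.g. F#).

The applied chord viio42/vi is rooted on D: D-F-Ab-Cb.
The figure 42 means third inversion — the seventh is in the bass.

Cb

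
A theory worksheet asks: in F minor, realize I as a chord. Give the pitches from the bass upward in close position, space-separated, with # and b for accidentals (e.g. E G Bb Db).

F A C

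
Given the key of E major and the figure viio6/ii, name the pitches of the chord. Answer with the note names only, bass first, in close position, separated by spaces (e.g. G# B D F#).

G# B E#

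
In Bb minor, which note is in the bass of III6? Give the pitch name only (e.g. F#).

F

III in Bb minor has root Db; the chord is Db-F-Ab.
The figure 6 means first inversion — the third is in the bass.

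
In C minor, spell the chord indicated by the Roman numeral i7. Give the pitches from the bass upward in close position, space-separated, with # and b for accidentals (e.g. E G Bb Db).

C Eb G Bb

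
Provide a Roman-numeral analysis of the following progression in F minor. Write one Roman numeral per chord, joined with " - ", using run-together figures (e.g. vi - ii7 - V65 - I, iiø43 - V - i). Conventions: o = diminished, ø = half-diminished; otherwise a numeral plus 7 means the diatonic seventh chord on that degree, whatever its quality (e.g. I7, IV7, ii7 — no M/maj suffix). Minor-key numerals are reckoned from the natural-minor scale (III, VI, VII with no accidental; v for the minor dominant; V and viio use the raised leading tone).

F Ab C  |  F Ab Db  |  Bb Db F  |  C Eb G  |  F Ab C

i - VI6 - iv - v - i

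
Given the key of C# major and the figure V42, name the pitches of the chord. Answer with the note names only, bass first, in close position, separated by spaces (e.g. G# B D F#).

F# G# B# D#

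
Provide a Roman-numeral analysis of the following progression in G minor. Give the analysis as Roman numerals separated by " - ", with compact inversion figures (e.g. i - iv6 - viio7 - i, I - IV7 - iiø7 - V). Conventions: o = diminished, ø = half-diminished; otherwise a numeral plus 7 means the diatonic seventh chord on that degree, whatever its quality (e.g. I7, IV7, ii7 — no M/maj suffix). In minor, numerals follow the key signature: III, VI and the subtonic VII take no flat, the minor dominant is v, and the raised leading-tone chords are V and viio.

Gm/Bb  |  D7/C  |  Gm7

i6 - V42 - i7

Gm/Bb: root G is the tonic; minor triad there is i6.
D7/C: dominant seventh chord on D = scale degree 5 → V42.
Gm7: root G is the tonic; minor seventh chord there is i7.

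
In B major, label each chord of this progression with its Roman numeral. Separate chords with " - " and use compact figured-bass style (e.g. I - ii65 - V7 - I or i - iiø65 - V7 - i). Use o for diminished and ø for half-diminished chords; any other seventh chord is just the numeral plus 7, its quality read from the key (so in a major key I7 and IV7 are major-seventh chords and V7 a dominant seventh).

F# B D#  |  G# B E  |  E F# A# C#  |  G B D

F#-B-D# has root B, degree 1 in B major, so I64.
G#-B-E: root E is the subdominant; major triad there is IV6.
E-F#-A#-C#: dominant seventh chord on F# = scale degree 5 → V42.
G-B-D is non-diatonic — bVI, a mixture chord from B minor.

I64 - IV6 - V42 - bVI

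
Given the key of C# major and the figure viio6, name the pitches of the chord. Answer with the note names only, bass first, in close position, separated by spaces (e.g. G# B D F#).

D# F# B#

The numeral's case and figure indicate a diminished triad. In C# major its root, the seventh degree, is B#.
That chord is spelled B#-D#-F#.
The figured bass 6 indicates first inversion, placing the third (D#) in the bass: D#-F#-B#.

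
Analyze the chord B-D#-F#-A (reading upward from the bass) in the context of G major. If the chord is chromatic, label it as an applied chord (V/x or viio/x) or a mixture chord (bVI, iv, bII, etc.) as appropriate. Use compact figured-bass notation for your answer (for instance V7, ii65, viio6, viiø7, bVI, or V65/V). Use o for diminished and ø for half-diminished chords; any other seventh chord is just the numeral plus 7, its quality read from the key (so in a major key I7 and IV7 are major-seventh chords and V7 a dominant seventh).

V7/vi

The pitches B-D#-F#-A form a dominant seventh chord rooted on B.
B is not a diatonic chord root with this quality in G major, but it lies a perfect fifth above E (vi), so the chord functions as an applied dominant of vi.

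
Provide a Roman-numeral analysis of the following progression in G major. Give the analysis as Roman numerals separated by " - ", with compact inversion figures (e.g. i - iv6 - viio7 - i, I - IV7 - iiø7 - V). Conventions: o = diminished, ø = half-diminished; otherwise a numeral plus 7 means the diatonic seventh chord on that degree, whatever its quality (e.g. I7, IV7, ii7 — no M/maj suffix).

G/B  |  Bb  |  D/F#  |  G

I6 - bIII - V6 - I

G/B: root G is the tonic; major triad there is I6.
Bb: major triad on Bb — chromatic; bIII (borrowed from the parallel minor).
D/F# has root D, degree 5 in G major, so V6.
G: root G is the tonic; major triad there is I.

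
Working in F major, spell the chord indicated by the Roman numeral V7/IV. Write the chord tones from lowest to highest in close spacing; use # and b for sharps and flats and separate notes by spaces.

F A C Eb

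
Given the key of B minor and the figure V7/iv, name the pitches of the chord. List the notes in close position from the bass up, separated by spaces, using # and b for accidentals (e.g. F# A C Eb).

The slash means an applied dominant: we want the dominant of iv. In B minor, iv is E minor, and its dominant is built on B.
Building a dominant seventh chord on B gives B-D#-F#-A.

B D# F# A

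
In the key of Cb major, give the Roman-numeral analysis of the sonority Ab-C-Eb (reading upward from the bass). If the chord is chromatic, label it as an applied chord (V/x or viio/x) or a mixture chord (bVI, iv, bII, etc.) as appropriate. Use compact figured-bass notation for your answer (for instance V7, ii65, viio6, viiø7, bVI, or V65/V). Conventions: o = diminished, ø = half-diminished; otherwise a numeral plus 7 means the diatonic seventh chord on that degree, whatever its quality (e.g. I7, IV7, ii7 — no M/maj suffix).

The pitches Ab-C-Eb form a major triad rooted on Ab.
Ab is not a diatonic chord root with this quality in Cb major, but it lies a perfect fifth above Db (ii), so the chord functions as an applied dominant of ii.

V/ii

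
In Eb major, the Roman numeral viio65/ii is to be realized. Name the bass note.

The applied chord viio65/ii is rooted on E: E-G-Bb-Db.
The figure 65 means first inversion — the third is in the bass.

G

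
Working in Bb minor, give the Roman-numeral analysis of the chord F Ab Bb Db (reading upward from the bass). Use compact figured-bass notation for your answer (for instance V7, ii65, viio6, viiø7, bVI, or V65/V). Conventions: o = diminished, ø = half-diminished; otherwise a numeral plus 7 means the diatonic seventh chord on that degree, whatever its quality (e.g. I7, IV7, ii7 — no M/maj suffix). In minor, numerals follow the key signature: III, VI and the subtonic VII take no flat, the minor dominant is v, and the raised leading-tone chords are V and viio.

i43

Stacked in thirds the chord is Bb-Db-F-Ab: a minor seventh chord on Bb.
In Bb minor, Bb is the tonic; the diatonic minor seventh chord there is i7.
With F in the bass the chord is in second inversion, so the figured bass is 43.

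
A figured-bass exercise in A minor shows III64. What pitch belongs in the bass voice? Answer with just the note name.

III in A minor has root C; the chord is C-E-G.
The figure 64 means second inversion — the fifth is in the bass.

G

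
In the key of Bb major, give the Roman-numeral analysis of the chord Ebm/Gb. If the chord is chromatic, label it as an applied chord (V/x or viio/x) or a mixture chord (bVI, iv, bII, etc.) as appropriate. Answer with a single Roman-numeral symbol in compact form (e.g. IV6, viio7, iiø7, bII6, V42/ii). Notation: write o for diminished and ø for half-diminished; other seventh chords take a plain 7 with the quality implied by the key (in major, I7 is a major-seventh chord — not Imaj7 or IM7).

The pitches Eb-Gb-Bb form a minor triad rooted on Eb.
Eb is the fourth degree of Bb major. This is the minor subdominant, borrowed from the parallel minor.
With Gb in the bass the chord is in first inversion, so the figured bass is 6.

iv6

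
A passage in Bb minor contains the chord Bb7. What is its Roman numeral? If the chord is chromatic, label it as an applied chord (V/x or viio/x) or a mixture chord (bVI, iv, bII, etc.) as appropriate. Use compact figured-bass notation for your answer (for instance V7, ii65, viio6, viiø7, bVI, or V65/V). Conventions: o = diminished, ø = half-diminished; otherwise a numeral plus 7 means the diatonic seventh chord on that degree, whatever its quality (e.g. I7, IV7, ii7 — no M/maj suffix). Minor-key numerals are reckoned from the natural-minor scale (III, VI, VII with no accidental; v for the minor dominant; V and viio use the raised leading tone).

Stacked in thirds the chord is Bb-D-F-Ab: a dominant seventh chord on Bb.
Bb is not a diatonic chord root with this quality in Bb minor, but it lies a perfect fifth above Eb (iv), so the chord functions as an applied dominant of iv.

V7/iv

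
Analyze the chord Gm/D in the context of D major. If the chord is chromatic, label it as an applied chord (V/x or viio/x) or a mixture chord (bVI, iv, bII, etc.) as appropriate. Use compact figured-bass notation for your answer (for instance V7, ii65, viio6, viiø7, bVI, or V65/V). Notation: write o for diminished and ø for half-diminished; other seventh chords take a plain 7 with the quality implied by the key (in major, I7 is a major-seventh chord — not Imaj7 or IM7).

The pitches G-Bb-D form a minor triad rooted on G.
G is the fourth degree of D major. This is the minor subdominant, borrowed from the parallel minor.
With D in the bass the chord is in second inversion, so the figured bass is 64.

iv64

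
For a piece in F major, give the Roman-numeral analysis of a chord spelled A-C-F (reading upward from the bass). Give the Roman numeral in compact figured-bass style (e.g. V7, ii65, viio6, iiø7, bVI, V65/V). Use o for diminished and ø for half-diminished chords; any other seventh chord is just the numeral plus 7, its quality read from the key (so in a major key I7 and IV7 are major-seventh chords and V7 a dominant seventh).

The pitches F-A-C form a major triad rooted on F.
F is scale degree 1 in F major, and a major triad on that degree is written I.
With A in the bass the chord is in first inversion, so the figured bass is 6.

I6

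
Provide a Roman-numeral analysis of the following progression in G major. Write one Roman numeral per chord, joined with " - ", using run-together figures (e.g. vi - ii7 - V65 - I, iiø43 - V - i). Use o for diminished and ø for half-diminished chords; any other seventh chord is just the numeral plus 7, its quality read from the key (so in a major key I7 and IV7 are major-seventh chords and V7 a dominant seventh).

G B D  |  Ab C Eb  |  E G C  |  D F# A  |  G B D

I - bII - IV6 - V - I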